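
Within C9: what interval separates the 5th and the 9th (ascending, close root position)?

C9 (C dominant ninth) is spelled C E G Bb D.
So we need the interval from G up to D.
From G to D is 7 semitones, exactly the perfect fifth.

P5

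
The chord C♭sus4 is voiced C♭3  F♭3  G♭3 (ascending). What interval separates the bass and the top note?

P5

The outer voices are C♭3 and G♭3.
From C♭ to G♭ is 7 semitones, exactly the perfect fifth.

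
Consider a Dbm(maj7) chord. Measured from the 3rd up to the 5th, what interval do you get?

major third

The chord tones of Db minor-major seventh are Db, Fb, Ab, C.
So we need the interval from Fb up to Ab.
From Fb to Ab is 4 semitones, exactly the major third.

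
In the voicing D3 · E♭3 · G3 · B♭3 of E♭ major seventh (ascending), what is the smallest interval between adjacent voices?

m2

Adjacent intervals: D3→E♭3 = minor second; E♭3→G3 = major third; G3→B♭3 = minor third.
The smallest is D3 to E♭3, a minor second (1 semitone).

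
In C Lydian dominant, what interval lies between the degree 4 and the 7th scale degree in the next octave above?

d11

C lydian dominant: C D E F♯ G A B♭.
So we need the interval from F♯ up to B♭.
F♯ up to B♭ is 16 semitones, a half step narrower than a perfect eleventh, so the interval is diminished.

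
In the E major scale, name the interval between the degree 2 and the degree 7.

major sixth

Spelling the E major scale: E F# G# A B C# D#.
So we need the interval from F# up to D#.
From F# to D# is 9 semitones, exactly the major sixth.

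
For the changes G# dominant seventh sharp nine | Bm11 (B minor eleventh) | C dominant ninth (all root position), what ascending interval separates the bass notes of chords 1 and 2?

The roots are G# and B.
3 letter names make it a third; at 3 semitones (a half step narrower than major) the quality is minor.

minor third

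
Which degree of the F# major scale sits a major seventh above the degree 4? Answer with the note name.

A#

The scale is F# G# A# B C# D# E#.
The degree 4 is B; a major seventh above that is A# — scale degree 3.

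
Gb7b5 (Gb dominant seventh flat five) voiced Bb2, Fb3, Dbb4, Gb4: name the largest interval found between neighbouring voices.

Adjacent intervals: Bb2→Fb3 = diminished fifth; Fb3→Dbb4 = minor sixth; Dbb4→Gb4 = augmented fourth.
The largest is Fb3 to Dbb4, a minor sixth (8 semitones).

minor 6th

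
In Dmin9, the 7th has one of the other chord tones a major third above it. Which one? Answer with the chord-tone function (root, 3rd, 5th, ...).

9th

Spelling the chord: D–F–A–C–E.
The 7th is C. A major third above C is E.
E is the chord's 9th.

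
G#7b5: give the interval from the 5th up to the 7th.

G# dominant seventh flat five: G#, B#, D, F#.
That puts D below F#.
D up to F# spans 3 letter names and 4 semitones — a major third.

major 3rd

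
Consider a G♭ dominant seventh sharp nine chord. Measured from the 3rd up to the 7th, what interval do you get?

Spelling the chord: G♭-B♭-D♭-F♭-A.
The 3rd is B♭ and the 7th is F♭.
B♭ up to F♭ is 6 semitones, a half step narrower than a perfect fifth, so the interval is diminished.

diminished fifth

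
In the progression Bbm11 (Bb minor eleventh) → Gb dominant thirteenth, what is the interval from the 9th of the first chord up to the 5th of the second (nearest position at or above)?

Bbm11 (Bb minor eleventh) has C as its 9th, and Gb dominant thirteenth has Db as its 5th.
2 letter names make it a second; at 1 semitone (a half step narrower than major) the quality is minor.

minor 2nd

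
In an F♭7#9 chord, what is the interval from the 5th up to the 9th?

A5

Spelling the chord: F♭-A♭-C♭-E𝄫-G.
So we need the interval from C♭ up to G.
From C♭ to G: 8 semitones over a fifth = augmented.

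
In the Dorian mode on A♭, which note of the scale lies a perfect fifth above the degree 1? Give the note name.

Eb

The scale is A♭ B♭ C♭ D♭ E♭ F G♭.
The degree 1 is A♭; a perfect fifth above that is E♭ — scale degree 5.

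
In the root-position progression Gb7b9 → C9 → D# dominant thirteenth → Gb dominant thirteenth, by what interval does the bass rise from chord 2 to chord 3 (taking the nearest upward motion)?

augmented second

The roots are C and D#.
C up to D# is 3 semitones, a half step wider than a major second, so the interval is augmented.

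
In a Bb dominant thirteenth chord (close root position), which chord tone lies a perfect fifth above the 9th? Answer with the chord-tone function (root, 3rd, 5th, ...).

The chord tones of Bb13 are Bb-D-F-Ab-C-G.
The 9th is C. A perfect fifth above C is G.
G is the chord's 13th.

13th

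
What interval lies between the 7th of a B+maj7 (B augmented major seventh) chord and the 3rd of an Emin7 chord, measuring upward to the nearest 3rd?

diminished seventh

The 7th of B+maj7 (B augmented major seventh) is A#; the 3rd of Emin7 is G.
7 letter names make it a seventh; at 9 semitones (a whole step narrower than major) the quality is diminished.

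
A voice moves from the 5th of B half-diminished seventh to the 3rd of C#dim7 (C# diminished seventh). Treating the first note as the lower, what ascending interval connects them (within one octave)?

The 5th of B half-diminished seventh is F; the 3rd of C#dim7 (C# diminished seventh) is E.
Counting 7 letters and 11 half steps from F gives a major seventh.

major 7th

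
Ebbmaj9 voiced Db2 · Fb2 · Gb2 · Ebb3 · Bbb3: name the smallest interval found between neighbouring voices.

major second

Adjacent intervals: Db2→Fb2 = minor third; Fb2→Gb2 = major second; Gb2→Ebb3 = minor sixth; Ebb3→Bbb3 = perfect fifth.
The smallest is Fb2 to Gb2, a major second (2 semitones).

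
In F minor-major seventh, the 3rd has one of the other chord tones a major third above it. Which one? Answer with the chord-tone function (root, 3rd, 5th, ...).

5th

FmM7: F, Ab, C, E.
The 3rd is Ab. A major third above Ab is C.
C is the chord's 5th.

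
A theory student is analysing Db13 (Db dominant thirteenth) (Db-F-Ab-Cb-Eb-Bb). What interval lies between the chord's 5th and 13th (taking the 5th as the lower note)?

major 9th

The 5th is Ab and the 13th is Bb.
Ab up to Bb spans 9 letter names and 14 semitones — a major ninth.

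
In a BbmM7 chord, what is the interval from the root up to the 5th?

perfect 5th

Bbm(maj7): Bb Db F A.
That puts Bb below F.
From Bb to F is 7 semitones, exactly the perfect fifth.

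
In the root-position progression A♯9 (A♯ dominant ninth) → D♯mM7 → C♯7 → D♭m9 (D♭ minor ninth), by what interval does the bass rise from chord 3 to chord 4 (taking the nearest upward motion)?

diminished second

The roots are C♯ and D♭.
From C♯ to D♭: 0 semitones over a second = diminished.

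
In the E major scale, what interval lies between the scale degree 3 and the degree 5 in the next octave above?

Spelling the E major scale: E F# G# A B C# D#.
That puts G# below B.
From G# to B: 15 semitones over a tenth = minor.

minor tenth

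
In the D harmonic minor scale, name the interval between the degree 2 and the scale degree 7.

major sixth

The scale runs D E F G A Bb C#.
That puts E below C#.
From E to C# is 9 semitones, exactly the major sixth.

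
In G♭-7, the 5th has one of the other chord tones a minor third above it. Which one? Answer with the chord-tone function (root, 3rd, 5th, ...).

G♭ minor seventh: G♭–B𝄫–D♭–F♭.
The 5th is D♭. A minor third above D♭ is F♭.
F♭ is the chord's 7th.

7th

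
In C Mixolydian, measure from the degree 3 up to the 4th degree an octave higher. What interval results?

C mixolydian: C D E F G A Bb.
So we need the interval from E up to F.
9 letter names make it a ninth; at 13 semitones (a half step narrower than major) the quality is minor.

minor ninth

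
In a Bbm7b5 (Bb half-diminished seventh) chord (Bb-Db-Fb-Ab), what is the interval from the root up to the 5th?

diminished fifth

That puts Bb below Fb.
5 letter names make it a fifth; at 6 semitones (a half step narrower than perfect) the quality is diminished.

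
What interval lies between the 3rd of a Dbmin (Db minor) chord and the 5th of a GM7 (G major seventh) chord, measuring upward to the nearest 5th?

Dbmin (Db minor) has Fb as its 3rd, and GM7 (G major seventh) has D as its 5th.
6 letter names make it a sixth; at 10 semitones (a half step wider than major) the quality is augmented.

augmented sixth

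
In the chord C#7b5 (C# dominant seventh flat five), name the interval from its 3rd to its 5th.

diminished 3rd

The chord tones of C#7b5 are C# E# G B.
That puts E# below G.
E# up to G is 2 semitones, a whole step narrower than a major third, so the interval is diminished.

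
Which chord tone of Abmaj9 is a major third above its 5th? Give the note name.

G

Abmaj9 (Ab major ninth) is spelled Ab-C-Eb-G-Bb.
The 5th is Eb. A major third above Eb is G.
G is the chord's 7th.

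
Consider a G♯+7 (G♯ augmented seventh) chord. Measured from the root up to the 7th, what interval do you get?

Spelling the chord: G♯–B♯–D𝄪–F♯.
Root = G♯; 7th = F♯.
G♯ up to F♯ is 10 semitones, a half step narrower than a major seventh, so the interval is minor.

minor seventh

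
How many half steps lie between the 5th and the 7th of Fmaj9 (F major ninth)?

4

F major ninth is spelled F-A-C-E-G.
C to E is a major third: 4 semitones.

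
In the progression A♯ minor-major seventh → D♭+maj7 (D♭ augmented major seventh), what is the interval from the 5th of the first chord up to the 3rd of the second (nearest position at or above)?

The 5th of A♯ minor-major seventh is E♯; the 3rd of D♭+maj7 (D♭ augmented major seventh) is F.
From E♯ to F: 0 semitones over a second = diminished.

diminished second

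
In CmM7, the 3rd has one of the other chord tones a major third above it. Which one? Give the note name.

G

Cm(maj7): C Eb G B.
The 3rd is Eb. A major third above Eb is G.
G is the chord's 5th.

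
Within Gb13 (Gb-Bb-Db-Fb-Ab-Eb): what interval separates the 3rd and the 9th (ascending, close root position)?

3rd = Bb; 9th = Ab.
7 letter names make it a seventh; at 10 semitones (a half step narrower than major) the quality is minor.

m7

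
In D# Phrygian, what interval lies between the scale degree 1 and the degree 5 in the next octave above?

perfect twelfth

D# phrygian: D# E F# G# A# B C#.
So we need the interval from D# up to A#.
Counting 12 letters and 19 half steps from D# gives a perfect twelfth.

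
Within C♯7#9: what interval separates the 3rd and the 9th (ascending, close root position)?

Spelling the chord: C♯-E♯-G♯-B-D𝄪.
So we need the interval from E♯ up to D𝄪.
From E♯ to D𝄪 is 11 semitones, exactly the major seventh.

major seventh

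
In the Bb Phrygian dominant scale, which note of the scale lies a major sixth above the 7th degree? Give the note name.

The scale is Bb Cb D Eb F Gb Ab.
The 7th degree is Ab; a major sixth above that is F — scale degree 5.

F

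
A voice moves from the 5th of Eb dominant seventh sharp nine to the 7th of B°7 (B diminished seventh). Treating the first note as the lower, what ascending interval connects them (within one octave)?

minor seventh

The 5th of Eb dominant seventh sharp nine is Bb; the 7th of B°7 (B diminished seventh) is Ab.
7 letter names make it a seventh; at 10 semitones (a half step narrower than major) the quality is minor.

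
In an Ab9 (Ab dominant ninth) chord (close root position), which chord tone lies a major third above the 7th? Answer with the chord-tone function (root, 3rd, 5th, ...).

9th

Ab9 (Ab dominant ninth) is spelled Ab–C–Eb–Gb–Bb.
The 7th is Gb. A major third above Gb is Bb.
Bb is the chord's 9th.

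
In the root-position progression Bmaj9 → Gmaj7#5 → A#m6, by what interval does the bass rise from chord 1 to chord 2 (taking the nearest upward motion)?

minor sixth

The roots are B and G.
From B to G: 8 semitones over a sixth = minor.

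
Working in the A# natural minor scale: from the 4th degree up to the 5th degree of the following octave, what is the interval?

Spelling the A# natural minor scale: A# B# C# D# E# F# G#.
That puts D# below E#.
D# up to E# spans 9 letter names and 14 semitones — a major ninth.

major 9th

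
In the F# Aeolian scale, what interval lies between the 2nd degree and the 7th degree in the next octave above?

Spelling the F# Aeolian scale: F# G# A B C# D E.
2nd degree = G#; scale degree 7 (up an octave) = E.
From G# to E: 20 semitones over a thirteenth = minor.

minor thirteenth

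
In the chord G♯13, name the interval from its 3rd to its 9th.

minor 7th

G♯13: G♯, B♯, D♯, F♯, A♯, E♯.
The 3rd is B♯ and the 9th is A♯.
7 letter names make it a seventh; at 10 semitones (a half step narrower than major) the quality is minor.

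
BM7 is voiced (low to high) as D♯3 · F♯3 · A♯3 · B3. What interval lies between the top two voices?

Those voices are A♯3 and B3.
A♯ up to B is 1 semitone, a half step narrower than a major second, so the interval is minor.

minor second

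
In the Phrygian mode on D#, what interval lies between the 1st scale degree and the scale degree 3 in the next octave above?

D# phrygian: D# E F# G# A# B C#.
So we need the interval from D# up to F#.
10 letter names make it a tenth; at 15 semitones (a half step narrower than major) the quality is minor.

minor tenth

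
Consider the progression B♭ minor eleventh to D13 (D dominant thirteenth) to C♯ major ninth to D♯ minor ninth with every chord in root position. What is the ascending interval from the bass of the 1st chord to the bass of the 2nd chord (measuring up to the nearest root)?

M3

The roots are B♭ and D.
Counting 3 letters and 4 half steps from B♭ gives a major third.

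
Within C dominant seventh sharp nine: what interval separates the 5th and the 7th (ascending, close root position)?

m3

C7#9: C-E-G-Bb-D#.
The 5th is G and the 7th is Bb.
3 letter names make it a third; at 3 semitones (a half step narrower than major) the quality is minor.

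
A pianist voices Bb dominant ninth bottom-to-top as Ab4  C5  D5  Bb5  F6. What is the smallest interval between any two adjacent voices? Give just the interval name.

Adjacent intervals: Ab4→C5 = major third; C5→D5 = major second; D5→Bb5 = minor sixth; Bb5→F6 = perfect fifth.
The smallest is C5 to D5, a major second (2 semitones).

major second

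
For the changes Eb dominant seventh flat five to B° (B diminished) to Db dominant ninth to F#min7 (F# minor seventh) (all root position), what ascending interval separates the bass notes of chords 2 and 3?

diminished third

The roots are B and Db.
3 letter names make it a third; at 2 semitones (a whole step narrower than major) the quality is diminished.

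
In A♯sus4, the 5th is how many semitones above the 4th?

2

A♯sus4 is spelled A♯–D♯–E♯.
D♯ to E♯ is a major second: 2 semitones.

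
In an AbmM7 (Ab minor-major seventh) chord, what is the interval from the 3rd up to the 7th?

AbmM7: Ab Cb Eb G.
3rd = Cb; 7th = G.
5 letter names make it a fifth; at 8 semitones (a half step wider than perfect) the quality is augmented.

augmented fifth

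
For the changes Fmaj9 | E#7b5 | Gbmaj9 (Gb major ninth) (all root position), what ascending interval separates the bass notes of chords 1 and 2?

augmented 7th

The roots are F and E#.
F up to E# is 12 semitones, a half step wider than a major seventh, so the interval is augmented.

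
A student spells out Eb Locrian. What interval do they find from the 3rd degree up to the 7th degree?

perfect fifth

Spelling Eb Locrian: Eb Fb Gb Ab Bbb Cb Db.
So we need the interval from Gb up to Db.
From Gb to Db is 7 semitones, exactly the perfect fifth.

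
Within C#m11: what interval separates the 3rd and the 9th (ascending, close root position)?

major 7th

The chord tones of C#m11 are C# E G# B D# F#.
That puts E below D#.
E up to D# spans 7 letter names and 11 semitones — a major seventh.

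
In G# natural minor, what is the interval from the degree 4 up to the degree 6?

The scale runs G# A# B C# D# E F#.
So we need the interval from C# up to E.
From C# to E: 3 semitones over a third = minor.

minor third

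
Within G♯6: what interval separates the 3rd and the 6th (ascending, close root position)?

G♯ major sixth: G♯-B♯-D♯-E♯.
The 3rd is B♯ and the 6th is E♯.
From B♯ to E♯ is 5 semitones, exactly the perfect fourth.

perfect fourth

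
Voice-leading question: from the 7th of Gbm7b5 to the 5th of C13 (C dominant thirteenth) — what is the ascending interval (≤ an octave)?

The 7th of Gbm7b5 is Fb; the 5th of C13 (C dominant thirteenth) is G.
Fb up to G is 3 semitones, a half step wider than a major second, so the interval is augmented.

A2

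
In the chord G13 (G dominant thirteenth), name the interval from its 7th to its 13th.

major seventh

G dominant thirteenth: G-B-D-F-A-E.
So we need the interval from F up to E.
Counting 7 letters and 11 half steps from F gives a major seventh.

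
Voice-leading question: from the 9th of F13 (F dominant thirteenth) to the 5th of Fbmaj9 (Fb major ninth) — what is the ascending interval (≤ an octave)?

The 9th of F13 (F dominant thirteenth) is G; the 5th of Fbmaj9 (Fb major ninth) is Cb.
G up to Cb is 4 semitones, a half step narrower than a perfect fourth, so the interval is diminished.

diminished 4th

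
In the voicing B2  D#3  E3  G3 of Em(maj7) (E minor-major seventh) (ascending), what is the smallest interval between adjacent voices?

minor 2nd

Adjacent intervals: B2→D#3 = major third; D#3→E3 = minor second; E3→G3 = minor third.
The smallest is D#3 to E3, a minor second (1 semitone).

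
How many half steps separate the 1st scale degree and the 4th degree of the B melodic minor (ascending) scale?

5

The scale is B C♯ D E F♯ G♯ A♯.
B up to E is a perfect fourth — 5 semitones.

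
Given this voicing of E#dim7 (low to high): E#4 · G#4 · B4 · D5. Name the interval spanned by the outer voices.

The outer voices are E#4 and D5.
From E# to D: 9 semitones over a seventh = diminished.

d7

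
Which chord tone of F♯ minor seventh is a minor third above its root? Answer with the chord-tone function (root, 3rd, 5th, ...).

F♯-7 (F♯ minor seventh) is spelled F♯, A, C♯, E.
The root is F♯. A minor third above F♯ is A.
A is the chord's 3rd.

3rd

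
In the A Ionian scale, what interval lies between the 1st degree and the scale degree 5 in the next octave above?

perfect twelfth

The scale runs A B C# D E F# G#.
That puts A below E.
Counting 12 letters and 19 half steps from A gives a perfect twelfth.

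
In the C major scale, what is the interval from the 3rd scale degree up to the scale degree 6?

The scale runs C D E F G A B.
The 3rd scale degree is E and the degree 6 is A.
Counting 4 letters and 5 half steps from E gives a perfect fourth.

P4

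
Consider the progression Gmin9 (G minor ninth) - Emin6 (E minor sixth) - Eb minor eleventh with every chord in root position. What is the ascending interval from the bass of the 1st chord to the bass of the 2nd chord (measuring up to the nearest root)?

major sixth

The roots are G and E.
G up to E spans 6 letter names and 9 semitones — a major sixth.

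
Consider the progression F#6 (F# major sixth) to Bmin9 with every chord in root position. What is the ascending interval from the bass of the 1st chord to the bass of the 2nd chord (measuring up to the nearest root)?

The roots are F# and B.
From F# to B is 5 semitones, exactly the perfect fourth.

perfect 4th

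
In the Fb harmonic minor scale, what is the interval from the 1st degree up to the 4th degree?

perfect fourth

Fb harmonic minor: Fb Gb Abb Bbb Cb Dbb Eb.
The 1st degree is Fb and the degree 4 is Bbb.
From Fb to Bbb is 5 semitones, exactly the perfect fourth.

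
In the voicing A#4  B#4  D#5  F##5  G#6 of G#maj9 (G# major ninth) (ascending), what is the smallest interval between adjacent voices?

major 2nd

Adjacent intervals: A#4→B#4 = major second; B#4→D#5 = minor third; D#5→F##5 = major third; F##5→G#6 = minor ninth.
The smallest is A#4 to B#4, a major second (2 semitones).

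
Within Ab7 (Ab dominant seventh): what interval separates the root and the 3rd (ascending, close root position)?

Ab7 is spelled Ab–C–Eb–Gb.
The root is Ab and the 3rd is C.
From Ab to C is 4 semitones, exactly the major third.

major 3rd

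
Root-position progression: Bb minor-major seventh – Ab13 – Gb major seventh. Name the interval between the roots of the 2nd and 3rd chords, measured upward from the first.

The roots are Ab and Gb.
7 letter names make it a seventh; at 10 semitones (a half step narrower than major) the quality is minor.

m7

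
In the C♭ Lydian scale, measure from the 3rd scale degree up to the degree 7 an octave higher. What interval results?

perfect twelfth

Spelling the C♭ Lydian scale: C♭ D♭ E♭ F G♭ A♭ B♭.
So we need the interval from E♭ up to B♭.
From E♭ to B♭ is 19 semitones, exactly the perfect twelfth.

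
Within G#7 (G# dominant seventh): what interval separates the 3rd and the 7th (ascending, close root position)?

d5

The chord tones of G# dominant seventh are G# B# D# F#.
That puts B# below F#.
From B# to F#: 6 semitones over a fifth = diminished.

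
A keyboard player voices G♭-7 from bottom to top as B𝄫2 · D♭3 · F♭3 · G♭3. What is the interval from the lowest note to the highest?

The outer voices are B𝄫2 and G♭3.
Counting 6 letters and 9 half steps from B𝄫 gives a major sixth.

major 6th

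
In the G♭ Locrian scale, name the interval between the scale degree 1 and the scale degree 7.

minor 7th

Spelling the G♭ Locrian scale: G♭ A𝄫 B𝄫 C♭ D𝄫 E𝄫 F♭.
The scale degree 1 is G♭ and the degree 7 is F♭.
7 letter names make it a seventh; at 10 semitones (a half step narrower than major) the quality is minor.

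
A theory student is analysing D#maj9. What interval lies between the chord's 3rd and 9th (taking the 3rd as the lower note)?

m7

Spelling the chord: D# F## A# C## E#.
3rd = F##; 9th = E#.
From F## to E#: 10 semitones over a seventh = minor.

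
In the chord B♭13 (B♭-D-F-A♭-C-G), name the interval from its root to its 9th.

That puts B♭ below C.
B♭ up to C spans 9 letter names and 14 semitones — a major ninth.

major ninth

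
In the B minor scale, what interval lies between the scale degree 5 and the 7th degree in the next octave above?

minor tenth

B natural minor: B C♯ D E F♯ G A.
That puts F♯ below A.
From F♯ to A: 15 semitones over a tenth = minor.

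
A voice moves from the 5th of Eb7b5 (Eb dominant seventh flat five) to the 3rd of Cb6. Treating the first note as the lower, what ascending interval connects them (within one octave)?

The 5th of Eb7b5 (Eb dominant seventh flat five) is Bbb; the 3rd of Cb6 is Eb.
4 letter names make it a fourth; at 6 semitones (a half step wider than perfect) the quality is augmented.

augmented fourth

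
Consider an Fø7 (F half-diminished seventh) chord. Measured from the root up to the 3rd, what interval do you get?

Fm7b5 is spelled F A♭ C♭ E♭.
Root = F; 3rd = A♭.
3 letter names make it a third; at 3 semitones (a half step narrower than major) the quality is minor.

minor 3rd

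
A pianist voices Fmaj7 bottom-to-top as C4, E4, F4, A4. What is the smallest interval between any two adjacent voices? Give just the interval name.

m2

Adjacent intervals: C4→E4 = major third; E4→F4 = minor second; F4→A4 = major third.
The smallest is E4 to F4, a minor second (1 semitone).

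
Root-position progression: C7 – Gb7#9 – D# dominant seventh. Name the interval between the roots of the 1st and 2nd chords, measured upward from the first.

diminished 5th

The roots are C and Gb.
C up to Gb is 6 semitones, a half step narrower than a perfect fifth, so the interval is diminished.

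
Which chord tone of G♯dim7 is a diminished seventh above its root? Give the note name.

F

G♯°7 is spelled G♯ B D F.
The root is G♯. A diminished seventh above G♯ is F.
F is the chord's 7th.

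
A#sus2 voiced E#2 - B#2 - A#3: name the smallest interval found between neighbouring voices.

Adjacent intervals: E#2→B#2 = perfect fifth; B#2→A#3 = minor seventh.
The smallest is E#2 to B#2, a perfect fifth (7 semitones).

perfect fifth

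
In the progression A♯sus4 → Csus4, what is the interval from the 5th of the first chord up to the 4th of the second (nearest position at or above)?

The 5th of A♯sus4 is E♯; the 4th of Csus4 is F.
2 letter names make it a second; at 0 semitones (a whole step narrower than major) the quality is diminished.

diminished second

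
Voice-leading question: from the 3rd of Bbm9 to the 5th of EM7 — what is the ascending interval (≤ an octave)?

augmented 6th

The 3rd of Bbm9 is Db; the 5th of EM7 is B.
From Db to B: 10 semitones over a sixth = augmented.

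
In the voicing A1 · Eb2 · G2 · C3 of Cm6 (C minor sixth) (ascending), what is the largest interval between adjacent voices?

Adjacent intervals: A1→Eb2 = diminished fifth; Eb2→G2 = major third; G2→C3 = perfect fourth.
The largest is A1 to Eb2, a diminished fifth (6 semitones).

d5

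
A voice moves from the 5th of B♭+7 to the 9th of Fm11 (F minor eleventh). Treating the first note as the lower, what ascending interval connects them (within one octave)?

minor second

The 5th of B♭+7 is F♯; the 9th of Fm11 (F minor eleventh) is G.
F♯ up to G is 1 semitone, a half step narrower than a major second, so the interval is minor.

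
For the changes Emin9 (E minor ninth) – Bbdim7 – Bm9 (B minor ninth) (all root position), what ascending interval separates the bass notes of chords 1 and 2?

The roots are E and Bb.
E up to Bb is 6 semitones, a half step narrower than a perfect fifth, so the interval is diminished.

diminished fifth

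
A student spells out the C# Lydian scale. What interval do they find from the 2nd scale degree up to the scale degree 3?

Spelling the C# Lydian scale: C# D# E# F## G# A# B#.
That puts D# below E#.
From D# to E# is 2 semitones, exactly the major second.

major second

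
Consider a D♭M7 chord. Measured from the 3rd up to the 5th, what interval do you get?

D♭Δ7 is spelled D♭, F, A♭, C.
The 3rd is F and the 5th is A♭.
3 letter names make it a third; at 3 semitones (a half step narrower than major) the quality is minor.

minor third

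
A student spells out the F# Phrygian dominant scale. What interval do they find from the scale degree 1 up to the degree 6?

minor sixth

Spelling the F# Phrygian dominant scale: F# G A# B C# D E.
The scale degree 1 is F# and the scale degree 6 is D.
F# up to D is 8 semitones, a half step narrower than a major sixth, so the interval is minor.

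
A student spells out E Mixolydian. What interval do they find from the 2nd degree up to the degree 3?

E mixolydian: E F# G# A B C# D.
2nd degree = F#; 3rd degree = G#.
Counting 2 letters and 2 half steps from F# gives a major second.

major second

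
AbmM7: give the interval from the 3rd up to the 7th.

augmented fifth

AbmM7: Ab–Cb–Eb–G.
3rd = Cb; 7th = G.
Cb up to G is 8 semitones, a half step wider than a perfect fifth, so the interval is augmented.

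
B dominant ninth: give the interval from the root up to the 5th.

The chord tones of B9 are B, D♯, F♯, A, C♯.
So we need the interval from B up to F♯.
From B to F♯ is 7 semitones, exactly the perfect fifth.

perfect 5th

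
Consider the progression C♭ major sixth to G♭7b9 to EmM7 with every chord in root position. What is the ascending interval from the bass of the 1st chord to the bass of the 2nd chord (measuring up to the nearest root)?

The roots are C♭ and G♭.
Counting 5 letters and 7 half steps from C♭ gives a perfect fifth.

perfect fifth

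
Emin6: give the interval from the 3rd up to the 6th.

augmented fourth

The chord tones of Em6 are E–G–B–C♯.
So we need the interval from G up to C♯.
G up to C♯ is 6 semitones, a half step wider than a perfect fourth, so the interval is augmented.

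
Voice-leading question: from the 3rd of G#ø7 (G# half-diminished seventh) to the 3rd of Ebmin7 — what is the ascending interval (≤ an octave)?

diminished sixth

The 3rd of G#ø7 (G# half-diminished seventh) is B; the 3rd of Ebmin7 is Gb.
B up to Gb is 7 semitones, a whole step narrower than a major sixth, so the interval is diminished.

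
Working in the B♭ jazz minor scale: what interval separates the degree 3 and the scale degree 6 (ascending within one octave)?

augmented fourth

B♭ melodic minor: B♭ C D♭ E♭ F G A.
That puts D♭ below G.
4 letter names make it a fourth; at 6 semitones (a half step wider than perfect) the quality is augmented.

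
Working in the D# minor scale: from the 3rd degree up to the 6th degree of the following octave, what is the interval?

D# natural minor: D# E# F# G# A# B C#.
The 3rd degree is F# and the 6th degree (up an octave) is B.
From F# to B is 17 semitones, exactly the perfect eleventh.

perfect eleventh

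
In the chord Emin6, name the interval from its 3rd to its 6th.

Spelling the chord: E G B C#.
So we need the interval from G up to C#.
G up to C# is 6 semitones, a half step wider than a perfect fourth, so the interval is augmented.

augmented fourth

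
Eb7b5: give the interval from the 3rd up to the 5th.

Eb7b5: Eb-G-Bbb-Db.
That puts G below Bbb.
G up to Bbb is 2 semitones, a whole step narrower than a major third, so the interval is diminished.

diminished third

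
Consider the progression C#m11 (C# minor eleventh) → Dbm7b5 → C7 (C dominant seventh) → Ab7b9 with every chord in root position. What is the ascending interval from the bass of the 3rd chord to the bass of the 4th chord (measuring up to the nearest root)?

minor sixth

The roots are C and Ab.
From C to Ab: 8 semitones over a sixth = minor.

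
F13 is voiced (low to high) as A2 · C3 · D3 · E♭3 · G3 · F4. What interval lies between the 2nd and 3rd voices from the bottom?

Those voices are C3 and D3.
C up to D spans 2 letter names and 2 semitones — a major second.

major second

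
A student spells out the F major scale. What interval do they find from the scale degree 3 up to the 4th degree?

Spelling the F major scale: F G A Bb C D E.
The scale degree 3 is A and the scale degree 4 is Bb.
A up to Bb is 1 semitone, a half step narrower than a major second, so the interval is minor.

minor second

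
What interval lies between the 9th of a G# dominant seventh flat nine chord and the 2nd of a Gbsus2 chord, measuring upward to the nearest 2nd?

diminished octave

G# dominant seventh flat nine has A as its 9th, and Gbsus2 has Ab as its 2nd.
From A to Ab: 11 semitones over an octave = diminished.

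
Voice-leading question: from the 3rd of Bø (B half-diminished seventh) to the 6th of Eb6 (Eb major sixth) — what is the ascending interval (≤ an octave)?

The 3rd of Bø (B half-diminished seventh) is D; the 6th of Eb6 (Eb major sixth) is C.
D up to C is 10 semitones, a half step narrower than a major seventh, so the interval is minor.

minor seventh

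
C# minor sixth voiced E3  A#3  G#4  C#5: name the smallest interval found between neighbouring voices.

perfect 4th

Adjacent intervals: E3→A#3 = augmented fourth; A#3→G#4 = minor seventh; G#4→C#5 = perfect fourth.
The smallest is G#4 to C#5, a perfect fourth (5 semitones).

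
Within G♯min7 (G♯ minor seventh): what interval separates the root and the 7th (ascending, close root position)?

G♯m7: G♯-B-D♯-F♯.
That puts G♯ below F♯.
G♯ up to F♯ is 10 semitones, a half step narrower than a major seventh, so the interval is minor.

minor 7th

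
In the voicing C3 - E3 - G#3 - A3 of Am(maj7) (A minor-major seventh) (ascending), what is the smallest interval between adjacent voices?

Adjacent intervals: C3→E3 = major third; E3→G#3 = major third; G#3→A3 = minor second.
The smallest is G#3 to A3, a minor second (1 semitone).

m2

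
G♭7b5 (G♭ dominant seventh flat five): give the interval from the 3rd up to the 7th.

The chord tones of G♭ dominant seventh flat five are G♭-B♭-D𝄫-F♭.
The 3rd is B♭ and the 7th is F♭.
From B♭ to F♭: 6 semitones over a fifth = diminished.
That tritone between 3rd and 7th is what gives the dominant seventh its pull toward resolution.

diminished 5th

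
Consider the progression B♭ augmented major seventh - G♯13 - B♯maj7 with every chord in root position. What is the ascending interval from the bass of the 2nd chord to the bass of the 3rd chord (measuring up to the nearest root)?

major 3rd

The roots are G♯ and B♯.
Counting 3 letters and 4 half steps from G♯ gives a major third.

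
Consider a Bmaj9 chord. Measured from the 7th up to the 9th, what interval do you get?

The chord tones of B major ninth are B, D#, F#, A#, C#.
7th = A#; 9th = C#.
A# up to C# is 3 semitones, a half step narrower than a major third, so the interval is minor.

minor third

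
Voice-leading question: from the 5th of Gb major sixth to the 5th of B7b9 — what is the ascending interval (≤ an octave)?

Gb major sixth has Db as its 5th, and B7b9 has F# as its 5th.
3 letter names make it a third; at 5 semitones (a half step wider than major) the quality is augmented.

augmented third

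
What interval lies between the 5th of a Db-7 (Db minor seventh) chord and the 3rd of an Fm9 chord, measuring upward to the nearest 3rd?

Db-7 (Db minor seventh) has Ab as its 5th, and Fm9 has Ab as its 3rd.
From Ab to Ab is 0 semitones, exactly the perfect unison.

perfect unison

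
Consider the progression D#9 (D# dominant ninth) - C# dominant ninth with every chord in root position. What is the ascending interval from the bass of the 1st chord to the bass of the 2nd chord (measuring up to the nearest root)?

minor 7th

The roots are D# and C#.
7 letter names make it a seventh; at 10 semitones (a half step narrower than major) the quality is minor.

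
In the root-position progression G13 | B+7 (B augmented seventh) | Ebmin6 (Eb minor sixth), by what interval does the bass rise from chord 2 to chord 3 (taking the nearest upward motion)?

The roots are B and Eb.
From B to Eb: 4 semitones over a fourth = diminished.

diminished fourth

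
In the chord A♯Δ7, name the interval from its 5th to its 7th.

M3

A♯M7: A♯ C𝄪 E♯ G𝄪.
5th = E♯; 7th = G𝄪.
Counting 3 letters and 4 half steps from E♯ gives a major third.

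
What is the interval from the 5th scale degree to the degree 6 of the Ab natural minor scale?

Ab natural minor: Ab Bb Cb Db Eb Fb Gb.
5th scale degree = Eb; degree 6 = Fb.
From Eb to Fb: 1 semitone over a second = minor.

minor second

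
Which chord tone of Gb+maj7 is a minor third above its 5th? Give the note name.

Gb augmented major seventh is spelled Gb-Bb-D-F.
The 5th is D. A minor third above D is F.
F is the chord's 7th.

F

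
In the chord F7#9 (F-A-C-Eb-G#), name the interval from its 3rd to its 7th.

So we need the interval from A up to Eb.
5 letter names make it a fifth; at 6 semitones (a half step narrower than perfect) the quality is diminished.
That tritone between 3rd and 7th is what gives the dominant seventh its pull toward resolution.

diminished 5th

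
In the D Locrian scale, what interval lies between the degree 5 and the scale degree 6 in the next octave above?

Spelling the D Locrian scale: D Eb F G Ab Bb C.
The degree 5 is Ab and the scale degree 6 (up an octave) is Bb.
From Ab to Bb is 14 semitones, exactly the major ninth.

major 9th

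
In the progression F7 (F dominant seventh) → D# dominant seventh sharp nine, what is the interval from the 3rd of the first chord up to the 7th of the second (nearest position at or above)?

major third

The 3rd of F7 (F dominant seventh) is A; the 7th of D# dominant seventh sharp nine is C#.
From A to C# is 4 semitones, exactly the major third.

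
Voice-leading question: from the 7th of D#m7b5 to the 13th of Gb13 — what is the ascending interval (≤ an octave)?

D#m7b5 has C# as its 7th, and Gb13 has Eb as its 13th.
C# up to Eb is 2 semitones, a whole step narrower than a major third, so the interval is diminished.

diminished 3rd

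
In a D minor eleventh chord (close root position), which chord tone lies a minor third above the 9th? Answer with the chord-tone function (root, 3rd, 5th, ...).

D minor eleventh is spelled D–F–A–C–E–G.
The 9th is E. A minor third above E is G.
G is the chord's 11th.

11th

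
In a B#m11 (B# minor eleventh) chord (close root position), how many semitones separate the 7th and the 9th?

B#m11 (B# minor eleventh) is spelled B#–D#–F##–A#–C##–E#.
A# to C## is a major third: 4 semitones.

4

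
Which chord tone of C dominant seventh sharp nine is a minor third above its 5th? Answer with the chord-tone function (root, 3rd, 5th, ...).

7th

C7#9: C E G B♭ D♯.
The 5th is G. A minor third above G is B♭.
B♭ is the chord's 7th.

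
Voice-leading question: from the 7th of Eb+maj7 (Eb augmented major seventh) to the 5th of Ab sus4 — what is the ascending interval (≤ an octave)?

minor second

The 7th of Eb+maj7 (Eb augmented major seventh) is D; the 5th of Ab sus4 is Eb.
D up to Eb is 1 semitone, a half step narrower than a major second, so the interval is minor.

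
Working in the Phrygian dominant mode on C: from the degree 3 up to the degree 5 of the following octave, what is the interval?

Spelling the Phrygian dominant mode on C: C Db E F G Ab Bb.
So we need the interval from E up to G.
From E to G: 15 semitones over a tenth = minor.

minor 10th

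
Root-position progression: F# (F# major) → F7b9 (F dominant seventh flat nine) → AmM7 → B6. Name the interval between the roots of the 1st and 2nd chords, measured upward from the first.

The roots are F# and F.
8 letter names make it an octave; at 11 semitones (a half step narrower than perfect) the quality is diminished.

diminished octave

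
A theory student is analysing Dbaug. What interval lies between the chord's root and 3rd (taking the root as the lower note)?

Dbaug is spelled Db F A.
The root is Db and the 3rd is F.
From Db to F is 4 semitones, exactly the major third.

major third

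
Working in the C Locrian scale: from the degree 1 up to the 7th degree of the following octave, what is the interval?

minor fourteenth

C locrian: C Db Eb F Gb Ab Bb.
Degree 1 = C; 7th scale degree (up an octave) = Bb.
From C to Bb: 22 semitones over a fourteenth = minor.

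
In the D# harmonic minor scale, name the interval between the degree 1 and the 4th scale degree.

D# harmonic minor: D# E# F# G# A# B C##.
So we need the interval from D# up to G#.
From D# to G# is 5 semitones, exactly the perfect fourth.

perfect 4th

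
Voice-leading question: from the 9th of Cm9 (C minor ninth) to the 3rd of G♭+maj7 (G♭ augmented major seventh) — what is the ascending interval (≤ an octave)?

minor sixth

The 9th of Cm9 (C minor ninth) is D; the 3rd of G♭+maj7 (G♭ augmented major seventh) is B♭.
D up to B♭ is 8 semitones, a half step narrower than a major sixth, so the interval is minor.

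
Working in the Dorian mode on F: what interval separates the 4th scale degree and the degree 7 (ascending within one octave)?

Spelling the Dorian mode on F: F G Ab Bb C D Eb.
The 4th scale degree is Bb and the scale degree 7 is Eb.
Counting 4 letters and 5 half steps from Bb gives a perfect fourth.

perfect fourth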